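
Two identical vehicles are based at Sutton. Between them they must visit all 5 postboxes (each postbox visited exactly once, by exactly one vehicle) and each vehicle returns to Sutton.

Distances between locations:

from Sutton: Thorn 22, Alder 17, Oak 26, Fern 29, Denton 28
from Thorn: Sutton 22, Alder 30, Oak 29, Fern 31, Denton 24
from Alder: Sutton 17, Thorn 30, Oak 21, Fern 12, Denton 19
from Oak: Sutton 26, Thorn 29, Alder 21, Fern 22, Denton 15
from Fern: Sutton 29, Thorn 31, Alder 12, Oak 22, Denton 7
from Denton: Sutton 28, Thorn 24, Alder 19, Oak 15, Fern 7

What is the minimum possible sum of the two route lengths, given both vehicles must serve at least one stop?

Check every non-empty split of the stops between the two vehicles; for each half take its own optimal tour:
  {Thorn} + {Alder, Oak, Fern, Denton}: 44 + 77 = 121
  {Alder} + {Thorn, Oak, Fern, Denton}: 34 + 101 = 135
  {Thorn, Alder} + {Oak, Fern, Denton}: 69 + 77 = 146
  {Oak} + {Thorn, Alder, Fern, Denton}: 52 + 82 = 134
  {Thorn, Oak} + {Alder, Fern, Denton}: 77 + 64 = 141
  {Alder, Oak} + {Thorn, Fern, Denton}: 64 + 82 = 146
  … (15 splits in total)
Best: vehicle 1 Sutton → Thorn → Sutton = 44; vehicle 2 Sutton → Alder → Fern → Denton → Oak → Sutton = 77; combined 121.

121 — the smallest possible combined total.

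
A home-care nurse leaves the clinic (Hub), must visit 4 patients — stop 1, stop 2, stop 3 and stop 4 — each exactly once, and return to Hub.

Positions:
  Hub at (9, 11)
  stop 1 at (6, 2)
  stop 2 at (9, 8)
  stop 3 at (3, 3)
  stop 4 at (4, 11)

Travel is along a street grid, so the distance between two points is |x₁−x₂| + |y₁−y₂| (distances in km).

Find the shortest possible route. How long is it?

With 4 stops there are 4!/2 = 12 distinct round trips (a route and its reverse cost the same).
Hub → stop 1 → stop 2 → stop 3 → stop 4 → Hub: 12+9+11+9+5 = 46
Hub → stop 1 → stop 2 → stop 4 → stop 3 → Hub: 12+9+8+9+14 = 52
Hub → stop 1 → stop 3 → stop 2 → stop 4 → Hub: 12+4+11+8+5 = 40
Hub → stop 1 → stop 3 → stop 4 → stop 2 → Hub: 12+4+9+8+3 = 36
Hub → stop 1 → stop 4 → stop 2 → stop 3 → Hub: 12+11+8+11+14 = 56
Hub → stop 1 → stop 4 → stop 3 → stop 2 → Hub: 12+11+9+11+3 = 46
Hub → stop 2 → stop 1 → stop 3 → stop 4 → Hub: 3+9+4+9+5 = 30
Hub → stop 2 → stop 1 → stop 4 → stop 3 → Hub: 3+9+11+9+14 = 46
Hub → stop 2 → stop 3 → stop 1 → stop 4 → Hub: 3+11+4+11+5 = 34
Hub → stop 2 → stop 4 → stop 1 → stop 3 → Hub: 3+8+11+4+14 = 40
Hub → stop 3 → stop 1 → stop 2 → stop 4 → Hub: 14+4+9+8+5 = 40
Hub → stop 3 → stop 2 → stop 1 → stop 4 → Hub: 14+11+9+11+5 = 50
The minimum is 30.
One optimal route: Hub → stop 2 → stop 1 → stop 3 → stop 4 → Hub (or its reverse).

Shortest round trip = 30 km.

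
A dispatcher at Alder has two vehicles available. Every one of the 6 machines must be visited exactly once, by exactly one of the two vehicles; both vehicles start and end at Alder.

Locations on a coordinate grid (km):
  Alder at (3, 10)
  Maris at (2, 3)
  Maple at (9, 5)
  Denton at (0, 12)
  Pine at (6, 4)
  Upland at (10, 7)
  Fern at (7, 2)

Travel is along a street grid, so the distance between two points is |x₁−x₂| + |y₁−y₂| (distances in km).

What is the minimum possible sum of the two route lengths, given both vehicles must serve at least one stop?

Minimum combined distance: 44 km.

There are 2^5 − 1 = 31 ways to divide the 6 stops into two non-empty groups. For each, the best each vehicle can do is its own shortest tour through its group:
  {Maris} + {Maple, Denton, Pine, Upland, Fern}: 16 + 40 = 56
  {Maple} + {Maris, Denton, Pine, Upland, Fern}: 22 + 42 = 64
  {Maris, Maple} + {Denton, Pine, Upland, Fern}: 28 + 40 = 68
  {Denton} + {Maris, Maple, Pine, Upland, Fern}: 10 + 34 = 44
  {Maris, Denton} + {Maple, Pine, Upland, Fern}: 24 + 30 = 54
  {Maple, Denton} + {Maris, Pine, Upland, Fern}: 32 + 34 = 66
  … (31 splits in total)
Best: vehicle 1 Alder → Denton → Alder = 10; vehicle 2 Alder → Maris → Pine → Fern → Maple → Upland → Alder = 34; combined 44.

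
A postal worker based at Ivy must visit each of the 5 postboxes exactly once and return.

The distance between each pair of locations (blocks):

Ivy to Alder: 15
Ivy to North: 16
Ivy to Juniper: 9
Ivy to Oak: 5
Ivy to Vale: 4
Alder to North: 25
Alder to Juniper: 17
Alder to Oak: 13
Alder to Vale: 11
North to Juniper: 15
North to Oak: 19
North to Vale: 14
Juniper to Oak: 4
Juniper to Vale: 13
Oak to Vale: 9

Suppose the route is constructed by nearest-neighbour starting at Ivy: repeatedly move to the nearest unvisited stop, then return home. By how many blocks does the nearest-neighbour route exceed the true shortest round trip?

9 blocks longer than the optimal tour.

From Ivy: Vale=4, Oak=5, Juniper=9, Alder=15, North=16 → choose Vale (4).
From Vale: Oak=9, Alder=11, Juniper=13, North=14 → choose Oak (9).
From Oak: Juniper=4, Alder=13, North=19 → choose Juniper (4).
From Juniper: North=15, Alder=17 → choose North (15).
From North: Alder=25 → choose Alder (25).
NN route Ivy → Vale → Oak → Juniper → North → Alder → Ivy costs 72.
Optimal: Ivy → North → Juniper → Oak → Alder → Vale → Ivy costs 63 (by enumerating all 60 distinct tours).
Excess = 72 − 63 = 9.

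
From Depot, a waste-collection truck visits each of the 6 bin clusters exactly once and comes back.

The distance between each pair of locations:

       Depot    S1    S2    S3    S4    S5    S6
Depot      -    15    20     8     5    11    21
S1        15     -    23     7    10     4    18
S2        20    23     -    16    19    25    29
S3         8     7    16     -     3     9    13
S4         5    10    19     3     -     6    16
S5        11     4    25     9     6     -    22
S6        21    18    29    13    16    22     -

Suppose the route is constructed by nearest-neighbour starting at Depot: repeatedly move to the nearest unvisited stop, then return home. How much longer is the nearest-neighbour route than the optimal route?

Excess over optimum: 8.

Depot: S4=5, S3=8, S5=11, S1=15, S2=20, S6=21 ⇒ S4
S4: S3=3, S5=6, S1=10, S6=16, S2=19 ⇒ S3
S3: S1=7, S5=9, S6=13, S2=16 ⇒ S1
S1: S5=4, S6=18, S2=23 ⇒ S5
S5: S6=22, S2=25 ⇒ S6
S6: S2=29 ⇒ S2
NN route Depot → S4 → S3 → S1 → S5 → S6 → S2 → Depot costs 90.
Optimal: Depot → S2 → S3 → S6 → S1 → S5 → S4 → Depot costs 82 (by enumerating all 360 distinct tours).
Excess = 90 − 82 = 8.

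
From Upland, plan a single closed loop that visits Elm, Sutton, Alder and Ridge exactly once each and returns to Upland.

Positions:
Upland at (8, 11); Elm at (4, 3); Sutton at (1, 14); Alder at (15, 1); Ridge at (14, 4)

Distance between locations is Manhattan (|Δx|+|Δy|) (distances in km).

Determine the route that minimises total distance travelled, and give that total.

With 4 stops there are 4!/2 = 12 distinct round trips (a route and its reverse cost the same).
Upland-Elm-Sutton-Alder-Ridge-Upland: 12+14+27+4+13 = 70
Upland-Elm-Sutton-Ridge-Alder-Upland: 12+14+23+4+17 = 70
Upland-Elm-Alder-Sutton-Ridge-Upland: 12+13+27+23+13 = 88
Upland-Elm-Alder-Ridge-Sutton-Upland: 12+13+4+23+10 = 62
Upland-Elm-Ridge-Sutton-Alder-Upland: 12+11+23+27+17 = 90
Upland-Elm-Ridge-Alder-Sutton-Upland: 12+11+4+27+10 = 64
Upland-Sutton-Elm-Alder-Ridge-Upland: 10+14+13+4+13 = 54
Upland-Sutton-Elm-Ridge-Alder-Upland: 10+14+11+4+17 = 56
Upland-Sutton-Alder-Elm-Ridge-Upland: 10+27+13+11+13 = 74
Upland-Sutton-Ridge-Elm-Alder-Upland: 10+23+11+13+17 = 74
Upland-Alder-Elm-Sutton-Ridge-Upland: 17+13+14+23+13 = 80
Upland-Alder-Sutton-Elm-Ridge-Upland: 17+27+14+11+13 = 82
The minimum is 54.
One optimal route: Upland → Sutton → Elm → Alder → Ridge → Upland (or its reverse).

54 km — the shortest possible round trip.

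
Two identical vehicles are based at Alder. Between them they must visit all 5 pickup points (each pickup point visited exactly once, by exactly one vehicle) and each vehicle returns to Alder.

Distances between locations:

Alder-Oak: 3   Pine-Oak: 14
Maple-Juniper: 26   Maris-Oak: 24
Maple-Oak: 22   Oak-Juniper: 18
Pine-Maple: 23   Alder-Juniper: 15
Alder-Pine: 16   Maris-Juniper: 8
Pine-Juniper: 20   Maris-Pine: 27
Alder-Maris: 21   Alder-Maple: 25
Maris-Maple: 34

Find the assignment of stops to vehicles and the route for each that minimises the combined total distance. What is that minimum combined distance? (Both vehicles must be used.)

Check every non-empty split of the stops between the two vehicles; for each half take its own optimal tour:
  {Maris} + {Pine, Maple, Oak, Juniper}: 42 + 81 = 123
  {Pine} + {Maris, Maple, Oak, Juniper}: 32 + 80 = 112
  {Maris, Pine} + {Maple, Oak, Juniper}: 64 + 66 = 130
  {Maple} + {Maris, Pine, Oak, Juniper}: 50 + 66 = 116
  {Maris, Maple} + {Pine, Oak, Juniper}: 80 + 52 = 132
  {Pine, Maple} + {Maris, Oak, Juniper}: 64 + 50 = 114
  … (15 splits in total)
  {Oak} + {Maris, Pine, Maple, Juniper}: 6 + 94 = 100  ← best
Best: vehicle 1 Alder → Oak → Alder = 6; vehicle 2 Alder → Maris → Juniper → Maple → Pine → Alder = 94; combined 100.

Minimum combined distance: 100.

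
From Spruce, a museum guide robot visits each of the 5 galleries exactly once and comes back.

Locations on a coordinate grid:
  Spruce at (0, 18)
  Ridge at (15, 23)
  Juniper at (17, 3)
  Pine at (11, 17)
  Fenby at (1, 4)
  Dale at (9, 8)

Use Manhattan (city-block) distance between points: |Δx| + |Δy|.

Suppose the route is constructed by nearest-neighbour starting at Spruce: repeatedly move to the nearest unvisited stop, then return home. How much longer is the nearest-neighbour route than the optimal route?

Spruce: Pine=12, Fenby=15, Dale=19, Ridge=20, Juniper=32 ⇒ Pine
Pine: Ridge=10, Dale=11, Juniper=20, Fenby=23 ⇒ Ridge
Ridge: Dale=21, Juniper=22, Fenby=33 ⇒ Dale
Dale: Fenby=12, Juniper=13 ⇒ Fenby
Fenby: Juniper=17 ⇒ Juniper
NN route Spruce → Pine → Ridge → Dale → Fenby → Juniper → Spruce costs 104.
Optimal: Spruce → Pine → Ridge → Juniper → Dale → Fenby → Spruce costs 84 (by enumerating all 60 distinct tours).
Excess = 104 − 84 = 20.

20 longer than the optimal tour.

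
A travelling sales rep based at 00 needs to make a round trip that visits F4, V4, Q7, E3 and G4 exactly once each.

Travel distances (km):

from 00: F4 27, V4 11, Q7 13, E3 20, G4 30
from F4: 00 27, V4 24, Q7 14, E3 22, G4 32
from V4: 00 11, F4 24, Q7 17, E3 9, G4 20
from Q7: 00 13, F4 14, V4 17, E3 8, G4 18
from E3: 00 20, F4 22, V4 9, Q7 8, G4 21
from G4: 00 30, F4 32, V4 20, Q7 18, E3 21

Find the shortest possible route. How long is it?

Shortest round trip = 100 km.

There are 60 distinct closed tours to check (reversals are equivalent).
00 → F4 → V4 → Q7 → E3 → G4 → 00: 27+24+17+8+21+30 = 127
00 → F4 → V4 → Q7 → G4 → E3 → 00: 27+24+17+18+21+20 = 127
00 → F4 → V4 → E3 → Q7 → G4 → 00: 27+24+9+8+18+30 = 116
00 → F4 → V4 → E3 → G4 → Q7 → 00: 27+24+9+21+18+13 = 112
00 → F4 → V4 → G4 → Q7 → E3 → 00: 27+24+20+18+8+20 = 117
00 → F4 → V4 → G4 → E3 → Q7 → 00: 27+24+20+21+8+13 = 113
00 → F4 → Q7 → V4 → E3 → G4 → 00: 27+14+17+9+21+30 = 118
00 → F4 → Q7 → V4 → G4 → E3 → 00: 27+14+17+20+21+20 = 119
00 → F4 → Q7 → E3 → V4 → G4 → 00: 27+14+8+9+20+30 = 108
00 → F4 → Q7 → E3 → G4 → V4 → 00: 27+14+8+21+20+11 = 101
00 → F4 → Q7 → G4 → V4 → E3 → 00: 27+14+18+20+9+20 = 108
00 → F4 → Q7 → G4 → E3 → V4 → 00: 27+14+18+21+9+11 = 100
00 → F4 → E3 → V4 → Q7 → G4 → 00: 27+22+9+17+18+30 = 123
00 → F4 → E3 → V4 → G4 → Q7 → 00: 27+22+9+20+18+13 = 109
… (46 more)
The minimum is 100.
One optimal route: 00 → F4 → Q7 → G4 → E3 → V4 → 00 (or its reverse).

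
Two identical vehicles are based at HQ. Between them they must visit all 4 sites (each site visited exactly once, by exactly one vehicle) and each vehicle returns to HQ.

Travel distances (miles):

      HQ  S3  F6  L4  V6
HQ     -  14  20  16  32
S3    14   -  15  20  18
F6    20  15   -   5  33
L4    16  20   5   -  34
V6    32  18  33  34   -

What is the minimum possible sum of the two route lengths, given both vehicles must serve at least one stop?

Check every non-empty split of the stops between the two vehicles; for each half take its own optimal tour:
  {S3} + {F6, L4, V6}: 28 + 86 = 114
  {F6} + {S3, L4, V6}: 40 + 82 = 122
  {S3, F6} + {L4, V6}: 49 + 82 = 131
  {L4} + {S3, F6, V6}: 32 + 85 = 117
  {S3, L4} + {F6, V6}: 50 + 85 = 135
  {F6, L4} + {S3, V6}: 41 + 64 = 105
  … (7 splits in total)
Best: vehicle 1 HQ → F6 → L4 → HQ = 41; vehicle 2 HQ → S3 → V6 → HQ = 64; combined 105.

105 miles — the smallest possible combined total.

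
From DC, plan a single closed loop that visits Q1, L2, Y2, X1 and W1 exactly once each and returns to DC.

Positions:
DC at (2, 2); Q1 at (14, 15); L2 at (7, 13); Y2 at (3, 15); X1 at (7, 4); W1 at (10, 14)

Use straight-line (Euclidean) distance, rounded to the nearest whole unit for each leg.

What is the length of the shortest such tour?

There are 60 distinct closed tours to check (reversals are equivalent).
DC - Q1 - L2 - Y2 - X1 - W1 - DC: 18+7+4+12+10+14 = 65
DC - Q1 - L2 - Y2 - W1 - X1 - DC: 18+7+4+7+10+5 = 51
DC - Q1 - L2 - X1 - Y2 - W1 - DC: 18+7+9+12+7+14 = 67
DC - Q1 - L2 - X1 - W1 - Y2 - DC: 18+7+9+10+7+13 = 64
DC - Q1 - L2 - W1 - Y2 - X1 - DC: 18+7+3+7+12+5 = 52
DC - Q1 - L2 - W1 - X1 - Y2 - DC: 18+7+3+10+12+13 = 63
DC - Q1 - Y2 - L2 - X1 - W1 - DC: 18+11+4+9+10+14 = 66
DC - Q1 - Y2 - L2 - W1 - X1 - DC: 18+11+4+3+10+5 = 51
DC - Q1 - Y2 - X1 - L2 - W1 - DC: 18+11+12+9+3+14 = 67
DC - Q1 - Y2 - X1 - W1 - L2 - DC: 18+11+12+10+3+12 = 66
DC - Q1 - Y2 - W1 - L2 - X1 - DC: 18+11+7+3+9+5 = 53
DC - Q1 - Y2 - W1 - X1 - L2 - DC: 18+11+7+10+9+12 = 67
DC - Q1 - X1 - L2 - Y2 - W1 - DC: 18+13+9+4+7+14 = 65
DC - Q1 - X1 - L2 - W1 - Y2 - DC: 18+13+9+3+7+13 = 63
… (46 more)
DC - Y2 - L2 - W1 - Q1 - X1 - DC: 13+4+3+4+13+5 = 42  ← best
The minimum is 42.
One optimal route: DC → Y2 → L2 → W1 → Q1 → X1 → DC (or its reverse).

42 — the shortest possible round trip.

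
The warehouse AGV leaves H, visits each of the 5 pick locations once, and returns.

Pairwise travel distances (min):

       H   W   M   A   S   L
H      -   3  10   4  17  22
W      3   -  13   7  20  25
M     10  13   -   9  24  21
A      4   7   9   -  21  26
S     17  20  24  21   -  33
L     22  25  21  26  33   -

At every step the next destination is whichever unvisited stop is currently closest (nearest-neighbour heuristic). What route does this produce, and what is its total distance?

90 min along H → W → A → M → L → S → H.

From H: distances to unvisited — W=3, A=4, M=10, S=17, L=22. Nearest is W (3).
From W: distances to unvisited — A=7, M=13, S=20, L=25. Nearest is A (7).
From A: distances to unvisited — M=9, S=21, L=26. Nearest is M (9).
From M: distances to unvisited — L=21, S=24. Nearest is L (21).
From L: distances to unvisited — S=33. Nearest is S (33).
Return S→H: 17.
Total = 3 + 7 + 9 + 21 + 33 + 17 = 90.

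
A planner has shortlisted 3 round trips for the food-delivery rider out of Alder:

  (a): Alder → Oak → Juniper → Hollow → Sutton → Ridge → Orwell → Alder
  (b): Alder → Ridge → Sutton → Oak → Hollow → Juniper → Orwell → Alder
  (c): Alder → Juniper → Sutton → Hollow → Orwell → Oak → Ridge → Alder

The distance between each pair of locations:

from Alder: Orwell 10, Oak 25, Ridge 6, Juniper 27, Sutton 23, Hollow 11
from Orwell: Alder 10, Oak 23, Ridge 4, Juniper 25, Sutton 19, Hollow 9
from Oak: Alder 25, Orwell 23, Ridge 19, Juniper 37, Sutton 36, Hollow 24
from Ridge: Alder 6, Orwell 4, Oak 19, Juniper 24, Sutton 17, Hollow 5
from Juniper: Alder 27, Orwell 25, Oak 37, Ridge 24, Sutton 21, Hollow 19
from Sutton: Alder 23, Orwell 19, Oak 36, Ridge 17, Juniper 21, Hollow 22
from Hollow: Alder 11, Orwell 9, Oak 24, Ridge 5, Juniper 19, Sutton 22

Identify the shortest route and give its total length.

127 — (c) is the shortest.

(a): 25 + 37 + 19 + 22 + 17 + 4 + 10 = 134
(b): 6 + 17 + 36 + 24 + 19 + 25 + 10 = 137
(c): 27 + 21 + 22 + 9 + 23 + 19 + 6 = 127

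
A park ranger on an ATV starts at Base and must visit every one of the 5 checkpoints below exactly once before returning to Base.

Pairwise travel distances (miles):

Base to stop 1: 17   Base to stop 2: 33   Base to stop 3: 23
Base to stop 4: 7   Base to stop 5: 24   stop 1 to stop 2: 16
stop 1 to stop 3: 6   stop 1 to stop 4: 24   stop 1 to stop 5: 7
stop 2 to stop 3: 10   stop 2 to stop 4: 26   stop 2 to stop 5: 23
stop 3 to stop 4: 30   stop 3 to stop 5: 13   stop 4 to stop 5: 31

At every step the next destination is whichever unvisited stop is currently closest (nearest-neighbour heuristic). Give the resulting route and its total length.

Base → [stop 4:7 / stop 1:17 / stop 3:23 / stop 5:24 / stop 2:33] → stop 4 (7)
stop 4 → [stop 1:24 / stop 2:26 / stop 3:30 / stop 5:31] → stop 1 (24)
stop 1 → [stop 3:6 / stop 5:7 / stop 2:16] → stop 3 (6)
stop 3 → [stop 2:10 / stop 5:13] → stop 2 (10)
stop 2 → [stop 5:23] → stop 5 (23)
Return stop 5→Base: 24.
Total = 7 + 24 + 6 + 10 + 23 + 24 = 94.

Total distance 94 miles via the nearest-neighbour route Base → stop 4 → stop 1 → stop 3 → stop 2 → stop 5 → Base.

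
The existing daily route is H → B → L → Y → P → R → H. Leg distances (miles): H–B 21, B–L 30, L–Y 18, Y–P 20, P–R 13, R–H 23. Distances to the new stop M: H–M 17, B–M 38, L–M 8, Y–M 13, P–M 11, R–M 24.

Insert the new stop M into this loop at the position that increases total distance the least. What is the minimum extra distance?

+3 miles — insert M between L and Y.

Insertion cost between consecutive stops i–j is d(i,M) + d(M,j) − d(i,j):
  between H and B: 17 + 38 − 21 = 34
  between B and L: 38 + 8 − 30 = 16
  between L and Y: 8 + 13 − 18 = 3
  between Y and P: 13 + 11 − 20 = 4
  between P and R: 11 + 24 − 13 = 22
  between R and H: 24 + 17 − 23 = 18
Cheapest insertion is between L and Y, adding 3.
New total = 125 + 3 = 128.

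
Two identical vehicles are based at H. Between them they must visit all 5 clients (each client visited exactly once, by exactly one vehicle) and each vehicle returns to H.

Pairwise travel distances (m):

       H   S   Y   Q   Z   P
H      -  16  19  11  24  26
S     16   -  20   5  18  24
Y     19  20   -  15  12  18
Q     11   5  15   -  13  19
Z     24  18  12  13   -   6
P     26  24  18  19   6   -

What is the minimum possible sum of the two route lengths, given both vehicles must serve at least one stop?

Minimum combined distance: 95 m.

Check every non-empty split of the stops between the two vehicles; for each half take its own optimal tour:
  {S} + {Y, Q, Z, P}: 32 + 67 = 99
  {Y} + {S, Q, Z, P}: 38 + 66 = 104
  {S, Y} + {Q, Z, P}: 55 + 56 = 111
  {Q} + {S, Y, Z, P}: 22 + 77 = 99
  {S, Q} + {Y, Z, P}: 32 + 63 = 95
  {Y, Q} + {S, Z, P}: 45 + 66 = 111
  … (15 splits in total)
Best: vehicle 1 H → S → Q → H = 32; vehicle 2 H → Y → Z → P → H = 63; combined 95.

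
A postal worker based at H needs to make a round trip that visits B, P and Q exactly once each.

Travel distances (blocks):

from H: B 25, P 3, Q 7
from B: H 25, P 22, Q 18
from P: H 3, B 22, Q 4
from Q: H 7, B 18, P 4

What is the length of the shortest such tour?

50 blocks — the shortest possible round trip.

There are 3 distinct closed tours to check (reversals are equivalent).
H→B→P→Q→H: 25+22+4+7 = 58
H→B→Q→P→H: 25+18+4+3 = 50
H→P→B→Q→H: 3+22+18+7 = 50
The minimum is 50.
One optimal route: H → B → Q → P → H (or its reverse).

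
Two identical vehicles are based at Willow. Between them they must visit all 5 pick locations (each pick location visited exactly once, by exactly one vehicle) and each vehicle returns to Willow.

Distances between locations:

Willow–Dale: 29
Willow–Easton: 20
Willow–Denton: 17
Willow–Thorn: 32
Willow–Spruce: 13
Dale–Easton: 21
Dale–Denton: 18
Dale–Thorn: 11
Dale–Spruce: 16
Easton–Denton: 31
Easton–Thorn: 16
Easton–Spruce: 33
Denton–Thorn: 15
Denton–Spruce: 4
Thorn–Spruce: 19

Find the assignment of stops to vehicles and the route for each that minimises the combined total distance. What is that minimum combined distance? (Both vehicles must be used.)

Minimum combined distance: 108.

Try each way of splitting the stops between the two vehicles (each non-empty) and, for each split, find the best tour for each vehicle:
  {Dale} + {Easton, Denton, Thorn, Spruce}: 58 + 68 = 126
  {Easton} + {Dale, Denton, Thorn, Spruce}: 40 + 72 = 112
  {Dale, Easton} + {Denton, Thorn, Spruce}: 70 + 64 = 134
  {Denton} + {Dale, Easton, Thorn, Spruce}: 34 + 76 = 110
  {Dale, Denton} + {Easton, Thorn, Spruce}: 64 + 68 = 132
  {Easton, Denton} + {Dale, Thorn, Spruce}: 68 + 72 = 140
  … (15 splits in total)
  {Dale, Easton, Denton, Thorn} + {Spruce}: 82 + 26 = 108  ← best
Best: vehicle 1 Willow → Easton → Thorn → Dale → Denton → Willow = 82; vehicle 2 Willow → Spruce → Willow = 26; combined 108.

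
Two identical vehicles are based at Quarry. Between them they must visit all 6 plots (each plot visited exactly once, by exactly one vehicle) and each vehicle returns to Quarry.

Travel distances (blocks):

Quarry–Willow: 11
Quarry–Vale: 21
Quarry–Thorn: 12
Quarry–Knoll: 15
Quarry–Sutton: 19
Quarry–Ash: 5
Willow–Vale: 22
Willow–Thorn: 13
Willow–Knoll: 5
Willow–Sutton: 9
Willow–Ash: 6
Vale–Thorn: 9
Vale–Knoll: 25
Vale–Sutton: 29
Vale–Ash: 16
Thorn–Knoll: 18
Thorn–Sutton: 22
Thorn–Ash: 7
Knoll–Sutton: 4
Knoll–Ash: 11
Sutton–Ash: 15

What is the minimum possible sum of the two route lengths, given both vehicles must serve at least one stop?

80 blocks — the smallest possible combined total.

Try each way of splitting the stops between the two vehicles (each non-empty) and, for each split, find the best tour for each vehicle:
  {Willow} + {Vale, Thorn, Knoll, Sutton, Ash}: 22 + 69 = 91
  {Vale} + {Willow, Thorn, Knoll, Sutton, Ash}: 42 + 53 = 95
  {Willow, Vale} + {Thorn, Knoll, Sutton, Ash}: 54 + 53 = 107
  {Thorn} + {Willow, Vale, Knoll, Sutton, Ash}: 24 + 70 = 94
  {Willow, Thorn} + {Vale, Knoll, Sutton, Ash}: 36 + 69 = 105
  {Vale, Thorn} + {Willow, Knoll, Sutton, Ash}: 42 + 39 = 81
  … (31 splits in total)
  {Willow, Vale, Thorn, Knoll, Sutton} + {Ash}: 70 + 10 = 80  ← best
Best: vehicle 1 Quarry → Willow → Knoll → Sutton → Vale → Thorn → Quarry = 70; vehicle 2 Quarry → Ash → Quarry = 10; combined 80.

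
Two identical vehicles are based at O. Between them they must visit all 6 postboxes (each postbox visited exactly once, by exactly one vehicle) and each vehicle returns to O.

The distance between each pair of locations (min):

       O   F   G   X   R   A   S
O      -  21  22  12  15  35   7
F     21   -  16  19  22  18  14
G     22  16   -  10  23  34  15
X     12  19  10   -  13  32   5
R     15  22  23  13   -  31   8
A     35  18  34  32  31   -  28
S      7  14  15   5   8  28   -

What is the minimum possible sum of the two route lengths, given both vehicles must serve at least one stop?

Minimum combined distance: 116 min.

Try each way of splitting the stops between the two vehicles (each non-empty) and, for each split, find the best tour for each vehicle:
  {F} + {G, X, R, A, S}: 42 + 102 = 144
  {G} + {F, X, R, A, S}: 44 + 95 = 139
  {F, G} + {X, R, A, S}: 59 + 90 = 149
  {X} + {F, G, R, A, S}: 24 + 102 = 126
  {F, X} + {G, R, A, S}: 52 + 102 = 154
  {G, X} + {F, R, A, S}: 44 + 85 = 129
  … (31 splits in total)
  {F, G, X, R, A} + {S}: 102 + 14 = 116  ← best
Best: vehicle 1 O → X → G → F → A → R → O = 102; vehicle 2 O → S → O = 14; combined 116.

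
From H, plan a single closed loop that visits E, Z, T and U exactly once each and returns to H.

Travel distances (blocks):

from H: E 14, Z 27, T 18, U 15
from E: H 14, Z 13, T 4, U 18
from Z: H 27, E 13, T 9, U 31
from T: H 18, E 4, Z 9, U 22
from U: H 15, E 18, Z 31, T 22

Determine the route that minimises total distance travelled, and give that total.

With 4 stops there are 4!/2 = 12 distinct round trips (a route and its reverse cost the same).
H→E→Z→T→U→H: 14+13+9+22+15 = 73
H→E→Z→U→T→H: 14+13+31+22+18 = 98
H→E→T→Z→U→H: 14+4+9+31+15 = 73
H→E→T→U→Z→H: 14+4+22+31+27 = 98
H→E→U→Z→T→H: 14+18+31+9+18 = 90
H→E→U→T→Z→H: 14+18+22+9+27 = 90
H→Z→E→T→U→H: 27+13+4+22+15 = 81
H→Z→E→U→T→H: 27+13+18+22+18 = 98
H→Z→T→E→U→H: 27+9+4+18+15 = 73
H→Z→U→E→T→H: 27+31+18+4+18 = 98
H→T→E→Z→U→H: 18+4+13+31+15 = 81
H→T→Z→E→U→H: 18+9+13+18+15 = 73
The minimum is 73.
One optimal route: H → E → Z → T → U → H (or its reverse).

Shortest round trip = 73 blocks.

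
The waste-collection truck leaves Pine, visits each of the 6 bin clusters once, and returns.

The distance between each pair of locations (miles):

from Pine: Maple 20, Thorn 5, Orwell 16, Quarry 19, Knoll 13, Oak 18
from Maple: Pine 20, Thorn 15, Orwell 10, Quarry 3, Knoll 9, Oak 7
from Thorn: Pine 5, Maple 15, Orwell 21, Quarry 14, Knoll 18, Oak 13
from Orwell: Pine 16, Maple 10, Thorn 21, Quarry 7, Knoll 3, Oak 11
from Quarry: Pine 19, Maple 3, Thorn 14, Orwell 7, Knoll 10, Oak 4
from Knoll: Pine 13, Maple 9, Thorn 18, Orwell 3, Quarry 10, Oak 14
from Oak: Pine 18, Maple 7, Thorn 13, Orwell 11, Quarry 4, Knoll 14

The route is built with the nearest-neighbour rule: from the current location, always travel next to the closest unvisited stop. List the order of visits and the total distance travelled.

Nearest-neighbour total = 53 miles; route Pine → Thorn → Oak → Quarry → Maple → Knoll → Orwell → Pine.

From Pine: distances to unvisited — Thorn=5, Knoll=13, Orwell=16, Oak=18, Quarry=19, Maple=20. Nearest is Thorn (5).
From Thorn: distances to unvisited — Oak=13, Quarry=14, Maple=15, Knoll=18, Orwell=21. Nearest is Oak (13).
From Oak: distances to unvisited — Quarry=4, Maple=7, Orwell=11, Knoll=14. Nearest is Quarry (4).
From Quarry: distances to unvisited — Maple=3, Orwell=7, Knoll=10. Nearest is Maple (3).
From Maple: distances to unvisited — Knoll=9, Orwell=10. Nearest is Knoll (9).
From Knoll: distances to unvisited — Orwell=3. Nearest is Orwell (3).
Return Orwell→Pine: 16.
Total = 5 + 13 + 4 + 3 + 9 + 3 + 16 = 53.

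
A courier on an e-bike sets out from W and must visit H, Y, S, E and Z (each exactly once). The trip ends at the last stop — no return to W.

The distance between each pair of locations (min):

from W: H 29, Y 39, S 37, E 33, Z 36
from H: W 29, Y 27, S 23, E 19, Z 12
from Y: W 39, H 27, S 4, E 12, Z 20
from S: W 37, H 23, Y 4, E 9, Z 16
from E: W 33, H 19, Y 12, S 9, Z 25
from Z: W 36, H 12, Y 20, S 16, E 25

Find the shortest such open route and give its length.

There are 5! = 120 possible orderings.
W - H - Y - S - E - Z: 29+27+4+9+25 = 94
W - H - Y - S - Z - E: 29+27+4+16+25 = 101
W - H - Y - E - S - Z: 29+27+12+9+16 = 93
W - H - Y - E - Z - S: 29+27+12+25+16 = 109
W - H - Y - Z - S - E: 29+27+20+16+9 = 101
W - H - Y - Z - E - S: 29+27+20+25+9 = 110
W - H - S - Y - E - Z: 29+23+4+12+25 = 93
W - H - S - Y - Z - E: 29+23+4+20+25 = 101
W - H - S - E - Y - Z: 29+23+9+12+20 = 93
W - H - S - E - Z - Y: 29+23+9+25+20 = 106
W - H - S - Z - Y - E: 29+23+16+20+12 = 100
W - H - S - Z - E - Y: 29+23+16+25+12 = 105
W - H - E - Y - S - Z: 29+19+12+4+16 = 80
W - H - E - Y - Z - S: 29+19+12+20+16 = 96
… (106 more)
W - H - Z - S - Y - E: 29+12+16+4+12 = 73  ← best
The minimum is 73.
One shortest path: W → H → Z → S → Y → E.

73 min — the minimum one-way total.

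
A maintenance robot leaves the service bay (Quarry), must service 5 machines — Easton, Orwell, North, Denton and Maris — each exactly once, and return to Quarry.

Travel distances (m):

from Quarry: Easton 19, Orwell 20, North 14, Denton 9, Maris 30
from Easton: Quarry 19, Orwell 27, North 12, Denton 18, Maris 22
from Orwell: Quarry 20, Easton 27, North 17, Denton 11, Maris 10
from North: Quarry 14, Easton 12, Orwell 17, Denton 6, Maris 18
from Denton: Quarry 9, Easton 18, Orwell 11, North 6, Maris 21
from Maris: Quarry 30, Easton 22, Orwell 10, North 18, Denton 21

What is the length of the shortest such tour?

78 m — the shortest possible round trip.

With 5 stops there are 5!/2 = 60 distinct round trips (a route and its reverse cost the same).
Quarry→Easton→Orwell→North→Denton→Maris→Quarry: 19+27+17+6+21+30 = 120
Quarry→Easton→Orwell→North→Maris→Denton→Quarry: 19+27+17+18+21+9 = 111
Quarry→Easton→Orwell→Denton→North→Maris→Quarry: 19+27+11+6+18+30 = 111
Quarry→Easton→Orwell→Denton→Maris→North→Quarry: 19+27+11+21+18+14 = 110
Quarry→Easton→Orwell→Maris→North→Denton→Quarry: 19+27+10+18+6+9 = 89
Quarry→Easton→Orwell→Maris→Denton→North→Quarry: 19+27+10+21+6+14 = 97
Quarry→Easton→North→Orwell→Denton→Maris→Quarry: 19+12+17+11+21+30 = 110
Quarry→Easton→North→Orwell→Maris→Denton→Quarry: 19+12+17+10+21+9 = 88
Quarry→Easton→North→Denton→Orwell→Maris→Quarry: 19+12+6+11+10+30 = 88
Quarry→Easton→North→Denton→Maris→Orwell→Quarry: 19+12+6+21+10+20 = 88
Quarry→Easton→North→Maris→Orwell→Denton→Quarry: 19+12+18+10+11+9 = 79
Quarry→Easton→North→Maris→Denton→Orwell→Quarry: 19+12+18+21+11+20 = 101
Quarry→Easton→Denton→Orwell→North→Maris→Quarry: 19+18+11+17+18+30 = 113
Quarry→Easton→Denton→Orwell→Maris→North→Quarry: 19+18+11+10+18+14 = 90
… (46 more)
Quarry→North→Easton→Maris→Orwell→Denton→Quarry: 14+12+22+10+11+9 = 78  ← best
The minimum is 78.
One optimal route: Quarry → North → Easton → Maris → Orwell → Denton → Quarry (or its reverse).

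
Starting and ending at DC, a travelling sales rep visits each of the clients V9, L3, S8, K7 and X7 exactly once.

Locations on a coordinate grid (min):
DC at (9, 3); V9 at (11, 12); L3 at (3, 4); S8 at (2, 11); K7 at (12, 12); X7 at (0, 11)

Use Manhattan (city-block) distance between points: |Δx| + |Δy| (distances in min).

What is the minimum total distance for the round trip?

There are 60 distinct closed tours to check (reversals are equivalent).
DC-V9-L3-S8-K7-X7-DC: 11+16+8+11+13+17 = 76
DC-V9-L3-S8-X7-K7-DC: 11+16+8+2+13+12 = 62
DC-V9-L3-K7-S8-X7-DC: 11+16+17+11+2+17 = 74
DC-V9-L3-K7-X7-S8-DC: 11+16+17+13+2+15 = 74
DC-V9-L3-X7-S8-K7-DC: 11+16+10+2+11+12 = 62
DC-V9-L3-X7-K7-S8-DC: 11+16+10+13+11+15 = 76
DC-V9-S8-L3-K7-X7-DC: 11+10+8+17+13+17 = 76
DC-V9-S8-L3-X7-K7-DC: 11+10+8+10+13+12 = 64
DC-V9-S8-K7-L3-X7-DC: 11+10+11+17+10+17 = 76
DC-V9-S8-K7-X7-L3-DC: 11+10+11+13+10+7 = 62
DC-V9-S8-X7-L3-K7-DC: 11+10+2+10+17+12 = 62
DC-V9-S8-X7-K7-L3-DC: 11+10+2+13+17+7 = 60
DC-V9-K7-L3-S8-X7-DC: 11+1+17+8+2+17 = 56
DC-V9-K7-L3-X7-S8-DC: 11+1+17+10+2+15 = 56
… (46 more)
DC-V9-K7-S8-X7-L3-DC: 11+1+11+2+10+7 = 42  ← best
The minimum is 42.
One optimal route: DC → V9 → K7 → S8 → X7 → L3 → DC (or its reverse).

42 min — the shortest possible round trip.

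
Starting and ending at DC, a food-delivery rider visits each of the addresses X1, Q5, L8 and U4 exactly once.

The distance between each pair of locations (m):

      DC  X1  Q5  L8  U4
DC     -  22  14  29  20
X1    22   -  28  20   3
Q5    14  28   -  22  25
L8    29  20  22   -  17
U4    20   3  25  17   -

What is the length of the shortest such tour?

There are 12 distinct closed tours to check (reversals are equivalent).
DC → X1 → Q5 → L8 → U4 → DC: 22+28+22+17+20 = 109
DC → X1 → Q5 → U4 → L8 → DC: 22+28+25+17+29 = 121
DC → X1 → L8 → Q5 → U4 → DC: 22+20+22+25+20 = 109
DC → X1 → L8 → U4 → Q5 → DC: 22+20+17+25+14 = 98
DC → X1 → U4 → Q5 → L8 → DC: 22+3+25+22+29 = 101
DC → X1 → U4 → L8 → Q5 → DC: 22+3+17+22+14 = 78
DC → Q5 → X1 → L8 → U4 → DC: 14+28+20+17+20 = 99
DC → Q5 → X1 → U4 → L8 → DC: 14+28+3+17+29 = 91
DC → Q5 → L8 → X1 → U4 → DC: 14+22+20+3+20 = 79
DC → Q5 → U4 → X1 → L8 → DC: 14+25+3+20+29 = 91
DC → L8 → X1 → Q5 → U4 → DC: 29+20+28+25+20 = 122
DC → L8 → Q5 → X1 → U4 → DC: 29+22+28+3+20 = 102
The minimum is 78.
One optimal route: DC → X1 → U4 → L8 → Q5 → DC (or its reverse).

Shortest round trip = 78 m.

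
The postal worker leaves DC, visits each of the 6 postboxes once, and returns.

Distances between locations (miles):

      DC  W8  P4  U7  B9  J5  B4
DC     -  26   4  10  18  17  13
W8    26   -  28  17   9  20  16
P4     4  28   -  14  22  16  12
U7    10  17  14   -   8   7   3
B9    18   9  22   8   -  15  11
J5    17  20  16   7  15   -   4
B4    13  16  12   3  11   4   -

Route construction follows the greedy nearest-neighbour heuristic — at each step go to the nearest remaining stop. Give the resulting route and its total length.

Nearest-neighbour total = 76 miles; route DC → P4 → B4 → U7 → J5 → B9 → W8 → DC.

From DC: distances to unvisited — P4=4, U7=10, B4=13, J5=17, B9=18, W8=26. Nearest is P4 (4).
From P4: distances to unvisited — B4=12, U7=14, J5=16, B9=22, W8=28. Nearest is B4 (12).
From B4: distances to unvisited — U7=3, J5=4, B9=11, W8=16. Nearest is U7 (3).
From U7: distances to unvisited — J5=7, B9=8, W8=17. Nearest is J5 (7).
From J5: distances to unvisited — B9=15, W8=20. Nearest is B9 (15).
From B9: distances to unvisited — W8=9. Nearest is W8 (9).
Return W8→DC: 26.
Total = 4 + 12 + 3 + 7 + 15 + 9 + 26 = 76.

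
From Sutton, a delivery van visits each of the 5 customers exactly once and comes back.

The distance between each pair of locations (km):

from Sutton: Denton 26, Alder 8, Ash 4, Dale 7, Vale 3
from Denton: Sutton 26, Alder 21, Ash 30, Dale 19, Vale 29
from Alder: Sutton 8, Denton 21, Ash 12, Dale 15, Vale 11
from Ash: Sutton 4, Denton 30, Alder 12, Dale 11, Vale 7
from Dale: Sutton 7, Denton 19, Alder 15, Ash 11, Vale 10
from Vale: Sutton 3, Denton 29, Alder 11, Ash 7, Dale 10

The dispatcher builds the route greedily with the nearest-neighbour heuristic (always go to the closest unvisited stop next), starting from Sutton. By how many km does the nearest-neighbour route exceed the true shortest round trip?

Excess over optimum: 14 km.

From Sutton: Vale=3, Ash=4, Dale=7, Alder=8, Denton=26 → choose Vale (3).
From Vale: Ash=7, Dale=10, Alder=11, Denton=29 → choose Ash (7).
From Ash: Dale=11, Alder=12, Denton=30 → choose Dale (11).
From Dale: Alder=15, Denton=19 → choose Alder (15).
From Alder: Denton=21 → choose Denton (21).
NN route Sutton → Vale → Ash → Dale → Alder → Denton → Sutton costs 83.
Optimal: Sutton → Alder → Denton → Dale → Ash → Vale → Sutton costs 69 (by enumerating all 60 distinct tours).
Excess = 83 − 69 = 14.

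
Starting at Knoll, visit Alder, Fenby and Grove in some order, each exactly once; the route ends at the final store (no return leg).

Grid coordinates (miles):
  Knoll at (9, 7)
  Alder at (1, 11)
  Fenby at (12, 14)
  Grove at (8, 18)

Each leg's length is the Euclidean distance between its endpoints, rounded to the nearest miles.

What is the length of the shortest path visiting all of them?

There are 3! = 6 possible orderings.
Knoll→Alder→Fenby→Grove: 9+11+6 = 26
Knoll→Alder→Grove→Fenby: 9+10+6 = 25
Knoll→Fenby→Alder→Grove: 8+11+10 = 29
Knoll→Fenby→Grove→Alder: 8+6+10 = 24
Knoll→Grove→Alder→Fenby: 11+10+11 = 32
Knoll→Grove→Fenby→Alder: 11+6+11 = 28
The minimum is 24.
One shortest path: Knoll → Fenby → Grove → Alder.

24 miles — the minimum one-way total.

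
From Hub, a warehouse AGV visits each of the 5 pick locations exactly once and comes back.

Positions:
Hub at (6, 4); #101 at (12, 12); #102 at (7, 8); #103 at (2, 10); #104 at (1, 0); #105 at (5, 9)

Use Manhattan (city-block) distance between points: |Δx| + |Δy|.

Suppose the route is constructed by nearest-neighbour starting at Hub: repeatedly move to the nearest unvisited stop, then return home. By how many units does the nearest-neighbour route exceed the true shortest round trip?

From Hub: #102=5, #105=6, #104=9, #103=10, #101=14 → choose #102 (5).
From #102: #105=3, #103=7, #101=9, #104=14 → choose #105 (3).
From #105: #103=4, #101=10, #104=13 → choose #103 (4).
From #103: #104=11, #101=12 → choose #104 (11).
From #104: #101=23 → choose #101 (23).
NN route Hub → #102 → #105 → #103 → #104 → #101 → Hub costs 60.
Optimal: Hub → #102 → #101 → #105 → #103 → #104 → Hub costs 48 (by enumerating all 60 distinct tours).
Excess = 60 − 48 = 12.

12 longer than the optimal tour.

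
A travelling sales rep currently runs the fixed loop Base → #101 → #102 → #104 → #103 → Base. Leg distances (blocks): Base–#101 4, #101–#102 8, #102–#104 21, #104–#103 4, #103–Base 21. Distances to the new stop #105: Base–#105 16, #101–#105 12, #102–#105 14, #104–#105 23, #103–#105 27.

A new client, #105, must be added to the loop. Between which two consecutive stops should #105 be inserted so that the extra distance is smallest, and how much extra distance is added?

Adding 16 blocks by placing #105 on the #102–#104 leg.

Insertion cost between consecutive stops i–j is d(i,#105) + d(#105,j) − d(i,j):
  between Base and #101: 16 + 12 − 4 = 24
  between #101 and #102: 12 + 14 − 8 = 18
  between #102 and #104: 14 + 23 − 21 = 16
  between #104 and #103: 23 + 27 − 4 = 46
  between #103 and Base: 27 + 16 − 21 = 22
Cheapest insertion is between #102 and #104, adding 16.
New total = 58 + 16 = 74.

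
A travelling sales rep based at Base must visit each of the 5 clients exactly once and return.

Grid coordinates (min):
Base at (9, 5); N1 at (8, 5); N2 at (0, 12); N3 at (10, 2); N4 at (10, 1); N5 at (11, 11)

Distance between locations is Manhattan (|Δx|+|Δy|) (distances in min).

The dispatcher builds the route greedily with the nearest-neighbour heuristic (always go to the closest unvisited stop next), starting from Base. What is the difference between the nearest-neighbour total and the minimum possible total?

2 min longer than the optimal tour.

Base: N1=1, N3=4, N4=5, N5=8, N2=16 ⇒ N1
N1: N3=5, N4=6, N5=9, N2=15 ⇒ N3
N3: N4=1, N5=10, N2=20 ⇒ N4
N4: N5=11, N2=21 ⇒ N5
N5: N2=12 ⇒ N2
NN route Base → N1 → N3 → N4 → N5 → N2 → Base costs 46.
Optimal: Base → N1 → N2 → N5 → N3 → N4 → Base costs 44 (by enumerating all 60 distinct tours).
Excess = 46 − 44 = 2.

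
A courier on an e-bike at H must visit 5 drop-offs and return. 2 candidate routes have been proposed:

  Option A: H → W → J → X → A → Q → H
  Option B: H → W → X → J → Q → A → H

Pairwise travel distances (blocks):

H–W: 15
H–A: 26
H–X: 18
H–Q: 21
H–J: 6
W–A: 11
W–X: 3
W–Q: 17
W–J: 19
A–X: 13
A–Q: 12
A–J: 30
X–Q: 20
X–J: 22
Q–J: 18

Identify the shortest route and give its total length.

Option A: 15 + 19 + 22 + 13 + 12 + 21 = 102
Option B: 15 + 3 + 22 + 18 + 12 + 26 = 96

96 blocks — Option B is the shortest.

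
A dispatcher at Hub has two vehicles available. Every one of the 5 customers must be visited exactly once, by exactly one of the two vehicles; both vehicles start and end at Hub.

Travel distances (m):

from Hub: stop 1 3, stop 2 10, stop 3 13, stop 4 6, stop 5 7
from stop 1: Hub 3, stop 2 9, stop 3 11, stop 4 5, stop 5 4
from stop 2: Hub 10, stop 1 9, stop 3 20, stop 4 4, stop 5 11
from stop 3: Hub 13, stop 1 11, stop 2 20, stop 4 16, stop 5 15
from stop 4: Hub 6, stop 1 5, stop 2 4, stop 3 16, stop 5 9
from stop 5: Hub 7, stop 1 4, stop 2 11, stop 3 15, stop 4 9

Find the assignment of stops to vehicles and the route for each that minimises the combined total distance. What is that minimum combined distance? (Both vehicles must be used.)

There are 2^4 − 1 = 15 ways to divide the 5 stops into two non-empty groups. For each, the best each vehicle can do is its own shortest tour through its group:
  {stop 1} + {stop 2, stop 3, stop 4, stop 5}: 6 + 49 = 55
  {stop 2} + {stop 1, stop 3, stop 4, stop 5}: 20 + 43 = 63
  {stop 1, stop 2} + {stop 3, stop 4, stop 5}: 22 + 43 = 65
  {stop 3} + {stop 1, stop 2, stop 4, stop 5}: 26 + 28 = 54
  {stop 1, stop 3} + {stop 2, stop 4, stop 5}: 27 + 28 = 55
  {stop 2, stop 3} + {stop 1, stop 4, stop 5}: 43 + 22 = 65
  … (15 splits in total)
Best: vehicle 1 Hub → stop 3 → Hub = 26; vehicle 2 Hub → stop 1 → stop 5 → stop 2 → stop 4 → Hub = 28; combined 54.

54 m — the smallest possible combined total.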